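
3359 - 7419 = -4060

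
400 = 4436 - 4036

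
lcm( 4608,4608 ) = 4608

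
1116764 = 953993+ 162771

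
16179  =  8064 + 8115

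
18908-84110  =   - 65202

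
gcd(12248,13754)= 2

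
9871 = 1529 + 8342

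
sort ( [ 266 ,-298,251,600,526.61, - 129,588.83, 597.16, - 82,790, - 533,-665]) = [ - 665,-533 ,  -  298,  -  129, - 82,251, 266,526.61,588.83, 597.16 , 600,790]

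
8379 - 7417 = 962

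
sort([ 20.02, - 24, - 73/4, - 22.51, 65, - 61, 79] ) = [ - 61, - 24, - 22.51, - 73/4, 20.02,  65,79 ] 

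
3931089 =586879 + 3344210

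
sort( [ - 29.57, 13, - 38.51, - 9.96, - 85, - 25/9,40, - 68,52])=[-85, - 68, -38.51, - 29.57, - 9.96, - 25/9, 13, 40, 52 ] 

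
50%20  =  10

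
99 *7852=777348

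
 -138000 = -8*17250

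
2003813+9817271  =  11821084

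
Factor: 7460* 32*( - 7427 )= - 2^7*5^1 * 7^1*373^1*1061^1 = -1772973440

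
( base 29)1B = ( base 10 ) 40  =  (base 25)1F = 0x28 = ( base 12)34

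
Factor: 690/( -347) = -2^1 * 3^1 * 5^1*23^1*347^( - 1) 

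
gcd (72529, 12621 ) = 1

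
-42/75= - 14/25 = - 0.56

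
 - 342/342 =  - 1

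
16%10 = 6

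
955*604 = 576820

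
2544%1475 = 1069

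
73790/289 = 73790/289 = 255.33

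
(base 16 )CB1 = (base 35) 2MT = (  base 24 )5F9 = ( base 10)3249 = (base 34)2rj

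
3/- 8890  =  -3/8890  =  -0.00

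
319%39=7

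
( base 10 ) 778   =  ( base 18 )274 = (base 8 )1412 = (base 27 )11M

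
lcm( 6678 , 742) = 6678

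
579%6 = 3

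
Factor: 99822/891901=2^1*3^1*31^( - 1)* 127^1*131^1*28771^(-1) 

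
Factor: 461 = 461^1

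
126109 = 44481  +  81628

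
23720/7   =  23720/7 = 3388.57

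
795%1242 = 795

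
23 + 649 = 672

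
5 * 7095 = 35475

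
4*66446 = 265784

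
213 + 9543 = 9756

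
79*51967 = 4105393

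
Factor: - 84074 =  - 2^1*127^1*331^1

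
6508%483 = 229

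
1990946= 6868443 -4877497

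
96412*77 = 7423724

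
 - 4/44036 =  - 1/11009 =- 0.00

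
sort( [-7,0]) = [- 7,0]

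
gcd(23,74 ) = 1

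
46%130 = 46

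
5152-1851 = 3301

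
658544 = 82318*8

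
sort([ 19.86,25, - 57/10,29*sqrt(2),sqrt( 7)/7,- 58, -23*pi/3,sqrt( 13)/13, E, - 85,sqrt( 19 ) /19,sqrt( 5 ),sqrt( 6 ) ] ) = [ - 85,-58,  -  23* pi/3, - 57/10,sqrt( 19 )/19,sqrt(13)/13,sqrt( 7 )/7,sqrt( 5),sqrt ( 6), E,19.86, 25, 29* sqrt(2)]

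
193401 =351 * 551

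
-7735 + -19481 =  - 27216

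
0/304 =0 = 0.00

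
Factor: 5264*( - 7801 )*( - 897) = 36834824208= 2^4*3^1 * 7^1 * 13^1* 23^1*29^1*47^1 * 269^1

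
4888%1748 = 1392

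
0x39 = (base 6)133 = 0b111001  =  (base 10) 57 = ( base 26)25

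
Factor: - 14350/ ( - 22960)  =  2^( - 3)*5^1=5/8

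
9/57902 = 9/57902= 0.00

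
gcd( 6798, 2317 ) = 1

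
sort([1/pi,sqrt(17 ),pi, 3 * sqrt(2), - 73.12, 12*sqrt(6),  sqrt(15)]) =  [- 73.12,  1/pi,pi,sqrt( 15), sqrt( 17 ),3* sqrt( 2 ), 12 * sqrt( 6 ) ]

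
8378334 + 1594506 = 9972840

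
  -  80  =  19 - 99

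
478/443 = 1 + 35/443 = 1.08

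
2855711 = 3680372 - 824661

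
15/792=5/264= 0.02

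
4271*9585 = 40937535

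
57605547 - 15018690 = 42586857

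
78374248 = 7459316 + 70914932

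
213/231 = 71/77= 0.92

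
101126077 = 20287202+80838875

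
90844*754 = 68496376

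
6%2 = 0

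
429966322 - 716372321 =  - 286405999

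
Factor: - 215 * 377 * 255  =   - 3^1 * 5^2 * 13^1*17^1*29^1 * 43^1 = - 20669025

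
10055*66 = 663630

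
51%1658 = 51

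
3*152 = 456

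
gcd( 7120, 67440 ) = 80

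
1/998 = 1/998 = 0.00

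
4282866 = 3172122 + 1110744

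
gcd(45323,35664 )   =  743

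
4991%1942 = 1107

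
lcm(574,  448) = 18368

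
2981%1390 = 201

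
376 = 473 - 97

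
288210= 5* 57642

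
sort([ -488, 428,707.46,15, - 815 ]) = [ - 815,  -  488,15,428,707.46] 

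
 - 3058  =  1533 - 4591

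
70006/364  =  35003/182  =  192.32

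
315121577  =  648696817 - 333575240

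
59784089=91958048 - 32173959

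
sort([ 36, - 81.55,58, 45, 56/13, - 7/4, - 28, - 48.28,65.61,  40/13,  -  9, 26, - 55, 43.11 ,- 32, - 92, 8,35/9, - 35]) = [ - 92,-81.55, - 55, - 48.28, - 35, - 32, - 28, -9, - 7/4, 40/13, 35/9,56/13,8,26, 36, 43.11, 45,58,65.61] 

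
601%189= 34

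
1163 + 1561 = 2724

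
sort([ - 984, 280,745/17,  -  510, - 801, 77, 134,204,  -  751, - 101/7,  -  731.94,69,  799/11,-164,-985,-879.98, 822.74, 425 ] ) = [-985,  -  984, -879.98 ,-801,-751, - 731.94, - 510 , - 164, - 101/7, 745/17 , 69, 799/11, 77, 134,204, 280, 425, 822.74]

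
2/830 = 1/415= 0.00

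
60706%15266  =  14908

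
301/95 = 301/95 = 3.17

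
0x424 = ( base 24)1K4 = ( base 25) 1HA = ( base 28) 19o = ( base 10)1060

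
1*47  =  47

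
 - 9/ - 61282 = 9/61282 = 0.00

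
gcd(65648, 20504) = 88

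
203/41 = 203/41 = 4.95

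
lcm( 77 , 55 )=385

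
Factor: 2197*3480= 7645560 = 2^3*3^1 * 5^1*13^3  *29^1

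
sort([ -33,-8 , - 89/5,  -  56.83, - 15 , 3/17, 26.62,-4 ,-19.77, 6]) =[-56.83, - 33,-19.77 ,-89/5, - 15, - 8, - 4, 3/17 , 6,26.62]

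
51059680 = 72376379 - 21316699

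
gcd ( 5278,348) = 58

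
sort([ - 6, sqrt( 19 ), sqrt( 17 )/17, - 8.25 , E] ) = [ - 8.25, - 6 , sqrt(17)/17, E,sqrt(19 ) ] 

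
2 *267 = 534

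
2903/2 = 2903/2 = 1451.50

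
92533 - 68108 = 24425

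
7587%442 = 73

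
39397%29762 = 9635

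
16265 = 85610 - 69345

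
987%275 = 162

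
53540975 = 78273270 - 24732295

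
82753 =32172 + 50581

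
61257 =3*20419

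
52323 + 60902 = 113225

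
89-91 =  - 2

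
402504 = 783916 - 381412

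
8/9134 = 4/4567 = 0.00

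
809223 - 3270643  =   - 2461420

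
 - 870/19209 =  - 1 + 6113/6403= -  0.05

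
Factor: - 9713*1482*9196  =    -  132373348536 = - 2^3*3^1*11^3 * 13^1*19^2*883^1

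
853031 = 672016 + 181015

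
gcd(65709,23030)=49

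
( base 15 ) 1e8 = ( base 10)443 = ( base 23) J6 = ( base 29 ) F8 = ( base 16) 1bb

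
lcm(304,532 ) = 2128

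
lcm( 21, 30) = 210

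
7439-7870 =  - 431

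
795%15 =0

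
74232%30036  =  14160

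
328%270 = 58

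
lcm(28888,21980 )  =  1011080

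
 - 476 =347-823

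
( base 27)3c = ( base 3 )10110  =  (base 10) 93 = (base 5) 333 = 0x5d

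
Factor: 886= 2^1*443^1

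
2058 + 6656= 8714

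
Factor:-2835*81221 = - 230261535 = - 3^4*5^1*7^2*41^1*283^1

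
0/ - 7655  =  0/1 = - 0.00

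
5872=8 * 734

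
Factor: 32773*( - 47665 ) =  - 5^1*13^1*2521^1 * 9533^1 = -1562125045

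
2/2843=2/2843 = 0.00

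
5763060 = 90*64034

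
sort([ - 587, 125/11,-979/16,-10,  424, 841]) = [  -  587 , - 979/16, - 10,125/11,  424,841 ] 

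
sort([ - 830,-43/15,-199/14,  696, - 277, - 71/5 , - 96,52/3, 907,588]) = [ - 830 , - 277, - 96, - 199/14, - 71/5, - 43/15, 52/3,  588, 696, 907]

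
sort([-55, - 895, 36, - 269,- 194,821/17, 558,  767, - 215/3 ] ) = [ - 895, - 269, - 194, - 215/3, - 55, 36, 821/17, 558 , 767] 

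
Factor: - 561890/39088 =- 2^(  -  3 )*5^1 * 23^1 =- 115/8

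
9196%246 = 94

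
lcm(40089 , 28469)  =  1964361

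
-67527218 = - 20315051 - 47212167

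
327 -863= - 536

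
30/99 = 10/33 = 0.30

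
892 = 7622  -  6730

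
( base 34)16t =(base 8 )2555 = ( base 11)1053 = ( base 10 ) 1389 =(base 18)453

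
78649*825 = 64885425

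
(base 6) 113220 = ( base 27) DC3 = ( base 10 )9804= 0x264c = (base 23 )ic6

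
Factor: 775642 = 2^1*7^1*17^1 * 3259^1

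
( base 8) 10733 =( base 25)77L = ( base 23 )8eh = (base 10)4571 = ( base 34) 3WF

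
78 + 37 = 115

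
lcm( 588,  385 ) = 32340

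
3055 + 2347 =5402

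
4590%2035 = 520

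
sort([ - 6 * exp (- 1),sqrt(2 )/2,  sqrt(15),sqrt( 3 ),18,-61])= [ - 61, - 6 * exp ( - 1),sqrt (2) /2,sqrt(3), sqrt(15),18]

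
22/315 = 22/315 = 0.07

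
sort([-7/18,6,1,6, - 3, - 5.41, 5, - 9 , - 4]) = [ -9, - 5.41,-4, - 3, - 7/18,1,5, 6,6]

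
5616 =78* 72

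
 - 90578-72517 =-163095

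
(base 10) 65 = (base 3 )2102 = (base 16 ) 41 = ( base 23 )2j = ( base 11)5a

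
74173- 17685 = 56488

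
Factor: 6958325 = 5^2*11^1*25303^1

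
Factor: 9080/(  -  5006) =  - 4540/2503 = - 2^2*5^1*227^1 * 2503^(-1)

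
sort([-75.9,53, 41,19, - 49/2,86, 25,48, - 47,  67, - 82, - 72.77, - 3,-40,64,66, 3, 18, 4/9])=[ - 82, - 75.9,-72.77,-47, - 40,  -  49/2, - 3 , 4/9,3,18,19,25,41,48,  53,64,66, 67,86]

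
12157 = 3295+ 8862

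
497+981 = 1478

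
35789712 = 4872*7346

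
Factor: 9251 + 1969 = 11220   =  2^2*3^1*5^1*11^1*17^1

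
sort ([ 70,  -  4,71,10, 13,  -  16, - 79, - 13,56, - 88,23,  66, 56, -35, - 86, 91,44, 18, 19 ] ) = [ - 88, - 86,  -  79,-35, - 16, - 13,  -  4, 10,13, 18 , 19, 23,44,56,56,66,  70,71 , 91]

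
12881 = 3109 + 9772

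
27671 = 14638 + 13033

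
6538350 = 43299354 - 36761004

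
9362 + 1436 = 10798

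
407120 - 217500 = 189620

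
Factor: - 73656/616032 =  - 11/92 = -2^( - 2)*11^1*23^(-1 ) 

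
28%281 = 28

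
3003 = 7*429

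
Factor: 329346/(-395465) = -2^1*3^4*5^( - 1)*7^ ( -1)*19^1*107^1* 11299^(-1)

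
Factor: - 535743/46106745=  - 178581/15368915 = - 3^1*5^( - 1)*13^1*19^1*241^1*3073783^( - 1 )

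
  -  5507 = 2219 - 7726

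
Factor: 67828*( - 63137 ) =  - 4282456436 = - 2^2*19^1*31^1*547^1*3323^1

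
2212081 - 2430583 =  - 218502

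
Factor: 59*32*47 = 88736 = 2^5 * 47^1*59^1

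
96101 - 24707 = 71394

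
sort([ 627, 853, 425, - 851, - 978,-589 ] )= [ - 978, - 851, - 589, 425, 627,853]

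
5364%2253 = 858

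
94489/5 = 94489/5 = 18897.80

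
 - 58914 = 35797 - 94711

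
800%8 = 0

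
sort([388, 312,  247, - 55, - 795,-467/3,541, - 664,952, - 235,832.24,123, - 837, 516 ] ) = [ -837 , - 795, - 664, -235,-467/3, - 55,123,247 , 312 , 388 , 516 , 541,  832.24, 952 ]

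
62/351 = 62/351 = 0.18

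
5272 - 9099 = -3827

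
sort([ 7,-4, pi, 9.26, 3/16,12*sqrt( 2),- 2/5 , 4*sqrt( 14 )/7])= [-4 , - 2/5,  3/16 , 4*sqrt( 14) /7, pi,  7  ,  9.26, 12*sqrt( 2 ) ] 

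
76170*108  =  8226360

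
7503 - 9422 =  - 1919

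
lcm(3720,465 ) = 3720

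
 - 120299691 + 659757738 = 539458047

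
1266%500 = 266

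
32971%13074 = 6823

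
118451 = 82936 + 35515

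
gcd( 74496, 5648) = 16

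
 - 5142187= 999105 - 6141292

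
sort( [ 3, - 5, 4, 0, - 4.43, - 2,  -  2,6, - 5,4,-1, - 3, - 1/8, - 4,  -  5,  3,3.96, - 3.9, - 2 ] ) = [ - 5, - 5,- 5, - 4.43, - 4, - 3.9, - 3, - 2, - 2, - 2, - 1, - 1/8,0,3,3,3.96,4, 4,6 ]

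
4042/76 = 53 + 7/38 = 53.18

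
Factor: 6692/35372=7^1*37^ ( - 1) = 7/37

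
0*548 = 0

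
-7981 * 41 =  - 327221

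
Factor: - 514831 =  - 514831^1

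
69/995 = 69/995 = 0.07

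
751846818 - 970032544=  - 218185726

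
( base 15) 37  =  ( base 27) 1P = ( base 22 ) 28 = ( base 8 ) 64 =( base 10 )52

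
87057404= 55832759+31224645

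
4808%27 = 2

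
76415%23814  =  4973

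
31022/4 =15511/2=7755.50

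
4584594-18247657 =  - 13663063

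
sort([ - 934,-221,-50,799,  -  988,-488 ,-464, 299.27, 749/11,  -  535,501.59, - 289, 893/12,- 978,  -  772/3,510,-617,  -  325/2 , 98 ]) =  [ - 988, - 978 , - 934, -617, - 535, - 488,-464,-289,  -  772/3, - 221,-325/2,-50,749/11 , 893/12,98,299.27, 501.59, 510,799 ] 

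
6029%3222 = 2807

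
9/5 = 9/5= 1.80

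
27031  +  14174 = 41205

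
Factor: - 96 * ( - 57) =5472=2^5*3^2*19^1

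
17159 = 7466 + 9693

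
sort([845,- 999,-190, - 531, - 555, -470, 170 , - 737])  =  [- 999,-737,-555 ,-531, - 470,-190 , 170, 845]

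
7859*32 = 251488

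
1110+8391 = 9501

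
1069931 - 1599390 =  - 529459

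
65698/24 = 2737 + 5/12 = 2737.42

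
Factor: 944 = 2^4*59^1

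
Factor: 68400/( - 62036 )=  -  17100/15509 = - 2^2*3^2 * 5^2 * 13^ ( - 1) * 19^1*1193^( - 1)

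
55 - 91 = - 36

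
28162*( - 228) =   -  6420936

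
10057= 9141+916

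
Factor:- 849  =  - 3^1*283^1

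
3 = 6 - 3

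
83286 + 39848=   123134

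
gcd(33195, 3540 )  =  15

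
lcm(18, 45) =90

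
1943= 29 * 67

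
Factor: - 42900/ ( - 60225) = 52/73 =2^2*13^1*73^( - 1)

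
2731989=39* 70051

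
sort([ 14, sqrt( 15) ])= [sqrt(15),14]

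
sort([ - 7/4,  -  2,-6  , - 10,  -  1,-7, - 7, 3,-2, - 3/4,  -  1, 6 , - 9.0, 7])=[  -  10,-9.0, - 7, - 7,- 6, - 2, - 2, - 7/4 , -1 , - 1, - 3/4,3, 6, 7]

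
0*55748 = 0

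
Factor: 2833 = 2833^1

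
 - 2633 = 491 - 3124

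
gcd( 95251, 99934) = 1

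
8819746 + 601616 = 9421362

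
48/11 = 48/11 = 4.36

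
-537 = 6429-6966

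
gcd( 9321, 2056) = 1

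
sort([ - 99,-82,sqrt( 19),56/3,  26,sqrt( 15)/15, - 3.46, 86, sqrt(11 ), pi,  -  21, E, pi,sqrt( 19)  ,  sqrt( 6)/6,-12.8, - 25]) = [ - 99, - 82, - 25, - 21, - 12.8 ,-3.46, sqrt(15 )/15, sqrt( 6 ) /6 , E , pi, pi,sqrt(11),sqrt(19), sqrt( 19), 56/3 , 26, 86] 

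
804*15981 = 12848724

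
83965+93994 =177959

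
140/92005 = 28/18401 = 0.00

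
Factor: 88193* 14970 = 1320249210 = 2^1*3^1 * 5^1*7^1* 43^1 * 293^1* 499^1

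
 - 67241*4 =  -  268964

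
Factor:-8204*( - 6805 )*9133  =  509879133260 =2^2*5^1*7^1*293^1 * 1361^1*9133^1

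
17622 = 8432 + 9190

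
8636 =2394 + 6242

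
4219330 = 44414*95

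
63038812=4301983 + 58736829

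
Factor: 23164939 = 7^1 * 29^1*114113^1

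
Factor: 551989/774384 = 2^ (  -  4)*3^ ( - 1 ) * 13^ ( - 1)*17^( - 1)* 61^1*73^(-1)*9049^1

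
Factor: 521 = 521^1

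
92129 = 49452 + 42677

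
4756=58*82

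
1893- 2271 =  - 378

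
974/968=1 + 3/484  =  1.01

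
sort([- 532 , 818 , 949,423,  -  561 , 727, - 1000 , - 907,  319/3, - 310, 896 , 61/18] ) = [  -  1000, - 907, - 561,-532, - 310 , 61/18,319/3,423,727, 818,896 , 949]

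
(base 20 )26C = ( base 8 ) 1644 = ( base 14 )4A8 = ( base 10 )932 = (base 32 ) t4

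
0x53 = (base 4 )1103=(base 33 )2h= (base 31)2L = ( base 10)83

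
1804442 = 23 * 78454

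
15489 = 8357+7132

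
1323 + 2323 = 3646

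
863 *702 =605826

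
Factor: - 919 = - 919^1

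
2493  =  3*831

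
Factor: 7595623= 7^1*47^1*23087^1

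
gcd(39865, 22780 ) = 5695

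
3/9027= 1/3009= 0.00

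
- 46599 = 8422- 55021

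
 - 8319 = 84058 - 92377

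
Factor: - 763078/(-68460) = 2^( -1 ) * 3^ ( - 1 )*5^( - 1 )*7^ ( - 1)*19^1*43^1*163^ ( -1 )*467^1 = 381539/34230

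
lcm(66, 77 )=462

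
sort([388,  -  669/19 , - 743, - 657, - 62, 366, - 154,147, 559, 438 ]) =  [ - 743, - 657,  -  154, - 62, - 669/19,  147,366,388,438, 559 ]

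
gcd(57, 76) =19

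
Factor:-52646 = - 2^1*11^1*2393^1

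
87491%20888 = 3939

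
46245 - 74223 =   -  27978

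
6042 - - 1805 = 7847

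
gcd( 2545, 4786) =1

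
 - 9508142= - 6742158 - 2765984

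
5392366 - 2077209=3315157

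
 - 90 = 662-752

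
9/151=9/151 =0.06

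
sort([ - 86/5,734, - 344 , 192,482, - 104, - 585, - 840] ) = [ - 840,- 585,-344, - 104,  -  86/5, 192,482,734 ]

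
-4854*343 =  - 1664922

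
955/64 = 14 + 59/64 = 14.92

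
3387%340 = 327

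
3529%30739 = 3529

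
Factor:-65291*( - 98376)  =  6423067416  =  2^3*3^1 * 109^1*599^1*4099^1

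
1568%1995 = 1568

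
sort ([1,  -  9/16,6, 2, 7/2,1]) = [-9/16 , 1, 1, 2,7/2 , 6]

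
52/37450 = 26/18725= 0.00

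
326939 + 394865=721804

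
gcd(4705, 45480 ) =5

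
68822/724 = 34411/362 = 95.06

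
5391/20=269 + 11/20 =269.55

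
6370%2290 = 1790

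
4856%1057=628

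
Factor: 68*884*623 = 2^4*7^1*13^1*17^2*89^1 =37449776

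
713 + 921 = 1634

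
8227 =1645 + 6582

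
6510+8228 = 14738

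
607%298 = 11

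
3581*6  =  21486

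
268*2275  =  609700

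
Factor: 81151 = 7^1*11593^1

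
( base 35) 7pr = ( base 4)2110011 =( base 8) 22405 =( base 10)9477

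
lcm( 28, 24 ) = 168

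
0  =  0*727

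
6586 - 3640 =2946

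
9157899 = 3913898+5244001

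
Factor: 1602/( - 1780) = -2^ ( - 1)*3^2*5^(-1) = - 9/10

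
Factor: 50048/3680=2^2 * 5^( - 1) *17^1 = 68/5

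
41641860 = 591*70460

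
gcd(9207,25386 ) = 3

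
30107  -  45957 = -15850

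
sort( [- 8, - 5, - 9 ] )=[ - 9, - 8, - 5 ]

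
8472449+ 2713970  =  11186419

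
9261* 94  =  870534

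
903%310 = 283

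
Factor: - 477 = - 3^2*53^1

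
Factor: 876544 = 2^13*107^1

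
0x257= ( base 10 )599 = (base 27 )M5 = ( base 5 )4344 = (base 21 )17B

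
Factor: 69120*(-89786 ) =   -  6206008320=- 2^10*3^3*5^1*44893^1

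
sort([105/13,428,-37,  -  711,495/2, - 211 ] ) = [ - 711, - 211, - 37,105/13,495/2, 428]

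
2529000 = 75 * 33720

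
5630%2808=14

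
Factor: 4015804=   2^2*13^1  *  29^1* 2663^1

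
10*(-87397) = -873970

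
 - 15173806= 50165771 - 65339577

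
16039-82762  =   - 66723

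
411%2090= 411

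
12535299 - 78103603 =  - 65568304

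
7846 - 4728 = 3118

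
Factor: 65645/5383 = 5^1*7^(  -  1 )*19^1*691^1 * 769^( - 1) 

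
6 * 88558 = 531348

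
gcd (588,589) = 1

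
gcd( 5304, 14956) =4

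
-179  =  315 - 494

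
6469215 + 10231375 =16700590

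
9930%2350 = 530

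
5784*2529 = 14627736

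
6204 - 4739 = 1465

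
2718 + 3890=6608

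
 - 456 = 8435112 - 8435568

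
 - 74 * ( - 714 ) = 52836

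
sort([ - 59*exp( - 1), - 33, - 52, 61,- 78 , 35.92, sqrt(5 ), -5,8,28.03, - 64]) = [ - 78, - 64, -52, - 33,  -  59*exp( - 1 ), - 5 , sqrt( 5), 8,  28.03, 35.92, 61]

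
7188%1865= 1593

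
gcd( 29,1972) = 29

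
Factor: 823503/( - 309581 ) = -939/353 = - 3^1*313^1*353^( - 1) 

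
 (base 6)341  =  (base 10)133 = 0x85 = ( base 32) 45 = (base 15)8D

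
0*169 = 0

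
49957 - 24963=24994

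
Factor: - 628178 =  -  2^1*19^1*61^1*271^1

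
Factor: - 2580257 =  - 19^1 * 139^1*977^1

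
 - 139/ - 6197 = 139/6197 = 0.02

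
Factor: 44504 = 2^3*5563^1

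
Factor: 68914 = 2^1 * 34457^1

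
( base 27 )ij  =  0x1F9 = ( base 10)505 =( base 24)L1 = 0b111111001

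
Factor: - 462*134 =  - 61908 = -2^2*3^1*7^1*11^1*67^1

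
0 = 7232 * 0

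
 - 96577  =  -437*221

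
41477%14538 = 12401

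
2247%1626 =621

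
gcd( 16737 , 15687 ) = 21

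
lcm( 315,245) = 2205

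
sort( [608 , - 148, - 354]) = [ - 354, - 148,608 ]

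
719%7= 5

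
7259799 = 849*8551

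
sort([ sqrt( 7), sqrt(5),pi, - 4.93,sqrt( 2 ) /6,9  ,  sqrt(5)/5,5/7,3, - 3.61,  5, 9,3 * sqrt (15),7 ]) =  [ - 4.93, - 3.61,  sqrt( 2) /6 , sqrt( 5)/5 , 5/7 , sqrt( 5),sqrt ( 7 ),  3,pi, 5, 7, 9, 9,3*sqrt( 15)]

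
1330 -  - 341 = 1671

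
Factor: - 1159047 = -3^2*89^1 * 1447^1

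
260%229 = 31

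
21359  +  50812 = 72171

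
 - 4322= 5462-9784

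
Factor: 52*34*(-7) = -2^3*7^1*13^1*17^1 = - 12376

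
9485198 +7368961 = 16854159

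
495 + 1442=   1937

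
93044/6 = 15507+1/3 = 15507.33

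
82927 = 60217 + 22710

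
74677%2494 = 2351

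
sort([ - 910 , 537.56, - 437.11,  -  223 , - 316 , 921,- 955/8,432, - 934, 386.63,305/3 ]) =[ - 934, - 910, - 437.11, - 316, - 223, - 955/8, 305/3, 386.63,432,537.56, 921]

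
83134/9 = 9237 + 1/9=9237.11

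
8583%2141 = 19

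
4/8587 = 4/8587 = 0.00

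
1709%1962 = 1709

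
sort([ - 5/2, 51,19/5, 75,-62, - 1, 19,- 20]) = [ - 62 , - 20,-5/2, - 1,19/5,19,51, 75]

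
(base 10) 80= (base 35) 2a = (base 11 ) 73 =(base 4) 1100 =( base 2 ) 1010000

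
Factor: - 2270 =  - 2^1*5^1 *227^1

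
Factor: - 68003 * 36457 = - 2479185371=-13^1*5231^1*36457^1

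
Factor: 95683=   7^1* 13669^1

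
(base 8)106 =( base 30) 2a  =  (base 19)3D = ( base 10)70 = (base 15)4a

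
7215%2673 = 1869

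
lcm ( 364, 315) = 16380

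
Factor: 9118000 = 2^4*5^3*47^1 *97^1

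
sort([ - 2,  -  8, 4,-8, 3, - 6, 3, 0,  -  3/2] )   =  [ - 8, - 8,  -  6, - 2, - 3/2, 0, 3,  3,4]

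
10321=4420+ 5901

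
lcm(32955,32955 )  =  32955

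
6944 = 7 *992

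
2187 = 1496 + 691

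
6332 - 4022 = 2310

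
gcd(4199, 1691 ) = 19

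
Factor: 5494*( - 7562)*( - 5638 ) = 2^3 *19^1*41^1*67^1*199^1*2819^1 = 234234250664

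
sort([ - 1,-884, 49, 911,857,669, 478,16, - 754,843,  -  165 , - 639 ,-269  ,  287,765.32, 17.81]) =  [- 884,  -  754,  -  639,-269, -165, - 1, 16,17.81, 49,287, 478, 669,765.32, 843 , 857, 911 ]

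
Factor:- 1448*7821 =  - 11324808 = -2^3*3^2*11^1*79^1*181^1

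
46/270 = 23/135 = 0.17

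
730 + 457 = 1187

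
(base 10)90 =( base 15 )60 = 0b1011010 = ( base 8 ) 132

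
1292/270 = 4 + 106/135 = 4.79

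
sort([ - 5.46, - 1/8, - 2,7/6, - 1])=[-5.46, - 2, - 1, - 1/8,7/6]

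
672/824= 84/103 = 0.82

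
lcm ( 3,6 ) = 6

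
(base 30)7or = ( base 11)5327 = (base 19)109H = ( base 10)7047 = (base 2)1101110000111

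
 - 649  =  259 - 908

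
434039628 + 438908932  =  872948560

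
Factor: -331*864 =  - 2^5*3^3*331^1 =- 285984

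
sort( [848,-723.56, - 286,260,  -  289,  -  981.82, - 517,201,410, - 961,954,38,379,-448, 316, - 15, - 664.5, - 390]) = [ - 981.82, - 961,-723.56, - 664.5 , - 517, - 448, - 390, - 289  ,-286, - 15,38, 201,260,316,379,410, 848, 954] 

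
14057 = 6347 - -7710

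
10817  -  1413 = 9404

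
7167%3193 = 781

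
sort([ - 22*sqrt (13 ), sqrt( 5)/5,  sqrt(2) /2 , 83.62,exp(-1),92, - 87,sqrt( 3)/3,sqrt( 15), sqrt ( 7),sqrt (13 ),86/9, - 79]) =[ - 87, - 22 * sqrt( 13), - 79, exp( - 1), sqrt( 5)/5,  sqrt( 3)/3,sqrt( 2 )/2,sqrt( 7),sqrt( 13),sqrt( 15), 86/9, 83.62 , 92] 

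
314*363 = 113982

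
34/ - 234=-17/117 = - 0.15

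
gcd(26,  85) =1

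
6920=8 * 865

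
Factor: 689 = 13^1 * 53^1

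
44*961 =42284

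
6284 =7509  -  1225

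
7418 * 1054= 7818572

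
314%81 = 71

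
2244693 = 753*2981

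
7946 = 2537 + 5409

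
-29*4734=-137286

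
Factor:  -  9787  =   - 9787^1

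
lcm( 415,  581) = 2905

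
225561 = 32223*7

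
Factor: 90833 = 90833^1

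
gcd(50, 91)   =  1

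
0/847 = 0 = 0.00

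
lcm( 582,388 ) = 1164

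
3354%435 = 309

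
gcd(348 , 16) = 4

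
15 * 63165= 947475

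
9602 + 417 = 10019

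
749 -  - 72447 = 73196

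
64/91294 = 32/45647 = 0.00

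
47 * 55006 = 2585282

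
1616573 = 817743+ 798830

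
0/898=0  =  0.00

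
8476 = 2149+6327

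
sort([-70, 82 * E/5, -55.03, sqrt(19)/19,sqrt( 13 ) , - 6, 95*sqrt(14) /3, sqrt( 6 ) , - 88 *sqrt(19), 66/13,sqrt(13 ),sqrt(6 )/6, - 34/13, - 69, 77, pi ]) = [ - 88 * sqrt(19 ) ,-70, - 69,  -  55.03, - 6, - 34/13,sqrt(19 )/19, sqrt(6 )/6, sqrt (6 ),pi, sqrt ( 13), sqrt(13), 66/13,82*E/5,77, 95*sqrt(14)/3 ] 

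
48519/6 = 8086+1/2 = 8086.50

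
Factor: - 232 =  - 2^3*29^1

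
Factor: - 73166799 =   -  3^1*1327^1*18379^1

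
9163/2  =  4581 +1/2=4581.50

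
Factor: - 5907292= - 2^2*1476823^1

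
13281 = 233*57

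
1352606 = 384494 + 968112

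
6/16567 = 6/16567 = 0.00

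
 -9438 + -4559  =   - 13997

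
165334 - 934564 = -769230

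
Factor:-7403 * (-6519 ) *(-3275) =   -  3^1*5^2*11^1* 41^1  *  53^1*131^1*673^1 = - 158052014175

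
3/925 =3/925 = 0.00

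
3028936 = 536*5651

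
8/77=8/77  =  0.10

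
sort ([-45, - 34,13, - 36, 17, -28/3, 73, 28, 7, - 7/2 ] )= [ - 45,-36, - 34 ,-28/3, - 7/2, 7 , 13,17, 28, 73 ]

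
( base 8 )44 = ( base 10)36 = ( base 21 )1f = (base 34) 12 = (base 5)121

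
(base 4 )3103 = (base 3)21211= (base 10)211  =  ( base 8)323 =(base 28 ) 7f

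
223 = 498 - 275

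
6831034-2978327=3852707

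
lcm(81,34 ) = 2754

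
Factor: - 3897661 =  - 31^1*125731^1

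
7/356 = 7/356 = 0.02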